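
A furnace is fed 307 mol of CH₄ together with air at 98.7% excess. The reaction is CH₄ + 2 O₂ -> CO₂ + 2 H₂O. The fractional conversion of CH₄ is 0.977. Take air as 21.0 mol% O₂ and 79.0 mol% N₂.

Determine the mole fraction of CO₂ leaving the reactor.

0.049

Stoichiometric O₂ = 2 × 307 = 614 mol; O₂ fed = 614 × 1.987 = 1220 mol.
N₂ fed = 1220 × 79/21 = 4590 mol.
Fuel reacted = 0.977 × 307 → ξ = 299.9 mol.
Outlet (n = n₀ + ν ξ):
  CH₄: 307 − 1(299.9) = 7.061
  O₂: 1220 − 2(299.9) = 620.1
  N₂: 4590 (inert)
  CO₂: 0 + 1(299.9) = 299.9
  H₂O: 0 + 2(299.9) = 599.9
Total out = 6117 mol; y_CO₂ = 299.9 / 6117 = 0.04904.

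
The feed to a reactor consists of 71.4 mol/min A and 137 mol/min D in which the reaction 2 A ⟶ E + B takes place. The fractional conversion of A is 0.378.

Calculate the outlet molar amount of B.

13.5 mol/min

A reacted = 0.378 × 71.4 = 26.99 mol/min; ν_A = −2, so ξ = 26.99/2 = 13.49 mol/min.
Outlet amounts (n = n₀ + ν ξ):
  A: 71.4 − 2(13.49) = 44.41
  E: 0 + 1(13.49) = 13.49
  B: 0 + 1(13.49) = 13.49
  D: 137 (inert)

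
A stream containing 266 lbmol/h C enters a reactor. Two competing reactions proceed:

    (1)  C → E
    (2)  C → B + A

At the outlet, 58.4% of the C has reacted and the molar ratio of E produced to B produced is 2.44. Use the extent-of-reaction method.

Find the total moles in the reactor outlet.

Conversion of C: C consumed = 0.584 × 266 = 155.3 lbmol/h = 1ξ₁ + 1ξ₂.
Selectivity: 1ξ₁ / (1ξ₂) = 2.44 → ξ₁ = 2.44 ξ₂.
Substitute: (1·2.44 + 1) ξ₂ = 155.3 → ξ₂ = 45.16 lbmol/h, ξ₁ = 110.2 lbmol/h.
Outlet amounts (n = n₀ + Σ ν·ξ):
  C: 266 − 1(110.2) − 1(45.16) = 110.7
  E: 0 + 1(110.2) = 110.2
  B: 0 + 1(45.16) = 45.16
  A: 0 + 1(45.16) = 45.16
Total out = 110.7 + 110.2 + 45.16 + 45.16 = 311.2 lbmol/h.

311 lbmol/h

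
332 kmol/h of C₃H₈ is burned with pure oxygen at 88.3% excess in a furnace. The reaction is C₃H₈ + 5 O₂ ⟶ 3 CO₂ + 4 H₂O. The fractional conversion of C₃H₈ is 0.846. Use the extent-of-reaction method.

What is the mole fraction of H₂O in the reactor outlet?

Stoichiometric O₂ = 5 × 332 = 1660 kmol/h; O₂ fed = 1660 × 1.883 = 3126 kmol/h.
Fuel reacted = 0.846 × 332 → ξ = 280.9 kmol/h.
Outlet (n = n₀ + ν ξ):
  C₃H₈: 332 − 1(280.9) = 51.13
  O₂: 3126 − 5(280.9) = 1721
  CO₂: 0 + 3(280.9) = 842.6
  H₂O: 0 + 4(280.9) = 1123
Total out = 3739 kmol/h; y_H₂O = 1123 / 3739 = 0.3005.

0.301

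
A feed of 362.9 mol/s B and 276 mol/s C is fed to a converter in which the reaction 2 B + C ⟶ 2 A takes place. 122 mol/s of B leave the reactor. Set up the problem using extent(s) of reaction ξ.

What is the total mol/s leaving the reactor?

518 mol/s

For B: n = n₀ − 2ξ → 122 = 362.9 − 2ξ, giving ξ = 120.4 mol/s.
Outlet amounts (n = n₀ + ν ξ):
  B: 362.9 − 2(120.4) = 122
  C: 276 − 1(120.4) = 155.6
  A: 0 + 2(120.4) = 240.9
Total out = 122 + 155.6 + 240.9 = 518.5 mol/s.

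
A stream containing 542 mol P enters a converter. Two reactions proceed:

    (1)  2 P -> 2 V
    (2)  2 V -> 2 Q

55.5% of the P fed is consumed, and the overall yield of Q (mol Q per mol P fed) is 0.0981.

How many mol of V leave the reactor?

248 mol

Conversion of P: P consumed = 2ξ₁ = 0.555 × 542 → ξ₁ = 150.4 mol.
Yield of Q: 2ξ₂ / 542 = 0.0981 → ξ₂ = 26.59 mol.
Outlet amounts (n = n₀ + Σ ν·ξ):
  P: 542 − 2(150.4) = 241.2
  V: 0 + 2(150.4) − 2(26.59) = 247.6
  Q: 0 + 2(26.59) = 53.17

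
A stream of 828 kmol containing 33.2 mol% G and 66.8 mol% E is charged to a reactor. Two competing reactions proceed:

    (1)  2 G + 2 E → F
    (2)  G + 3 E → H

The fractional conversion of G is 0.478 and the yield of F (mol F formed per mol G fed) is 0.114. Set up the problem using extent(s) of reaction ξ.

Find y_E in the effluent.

0.539

Yield of F: 1ξ₁ / 274.9 = 0.114 → ξ₁ = 31.34 kmol.
Conversion of G: 2ξ₁ + 1ξ₂ = 0.478 × 274.9 = 131.4 → ξ₂ = 68.72 kmol.
Outlet amounts (n = n₀ + Σ ν·ξ):
  G: 274.9 − 2(31.34) − 1(68.72) = 143.5
  E: 553.1 − 2(31.34) − 3(68.72) = 284.3
  F: 0 + 1(31.34) = 31.34
  H: 0 + 1(68.72) = 68.72
Total out = 527.8 kmol; y_E = 284.3 / 527.8 = 0.5386.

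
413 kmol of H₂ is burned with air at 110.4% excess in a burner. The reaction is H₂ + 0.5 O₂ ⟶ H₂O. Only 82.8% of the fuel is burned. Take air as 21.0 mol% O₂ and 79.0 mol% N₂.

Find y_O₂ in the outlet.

0.114

Stoichiometric O₂ = 0.5 × 413 = 206.5 kmol; O₂ fed = 206.5 × 2.104 = 434.5 kmol.
N₂ fed = 434.5 × 79/21 = 1634 kmol.
Fuel reacted = 0.828 × 413 → ξ = 342 kmol.
Outlet (n = n₀ + ν ξ):
  H₂: 413 − 1(342) = 71.04
  O₂: 434.5 − 0.5(342) = 263.5
  N₂: 1634 (inert)
  H₂O: 0 + 1(342) = 342
Total out = 2311 kmol; y_O₂ = 263.5 / 2311 = 0.114.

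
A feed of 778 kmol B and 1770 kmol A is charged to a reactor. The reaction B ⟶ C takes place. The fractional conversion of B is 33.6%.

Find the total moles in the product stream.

2550 kmol

B reacted = 0.336 × 778 = 261.4 kmol; ν_B = −1, so ξ = 261.4/1 = 261.4 kmol.
Outlet amounts (n = n₀ + ν ξ):
  B: 778 − 1(261.4) = 516.6
  C: 0 + 1(261.4) = 261.4
  A: 1770 (inert)
Total out = 516.6 + 261.4 + 1770 = 2548 kmol.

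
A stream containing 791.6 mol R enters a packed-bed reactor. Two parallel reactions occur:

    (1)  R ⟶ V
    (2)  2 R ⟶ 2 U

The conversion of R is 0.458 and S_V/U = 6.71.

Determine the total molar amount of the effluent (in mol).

Conversion of R: R consumed = 0.458 × 791.6 = 362.6 mol = 1ξ₁ + 2ξ₂.
Selectivity: 1ξ₁ / (2ξ₂) = 6.71 → ξ₁ = 13.42 ξ₂.
Substitute: (1·13.42 + 2) ξ₂ = 362.6 → ξ₂ = 23.51 mol, ξ₁ = 315.5 mol.
Outlet amounts (n = n₀ + Σ ν·ξ):
  R: 791.6 − 1(315.5) − 2(23.51) = 429
  V: 0 + 1(315.5) = 315.5
  U: 0 + 2(23.51) = 47.02
Total out = 429 + 315.5 + 47.02 = 791.6 mol.

792 mol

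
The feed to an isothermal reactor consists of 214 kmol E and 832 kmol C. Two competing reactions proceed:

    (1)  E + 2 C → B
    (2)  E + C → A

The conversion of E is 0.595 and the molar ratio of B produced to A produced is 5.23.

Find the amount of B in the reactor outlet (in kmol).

Conversion of E: E consumed = 0.595 × 214 = 127.3 kmol = 1ξ₁ + 1ξ₂.
Selectivity: 1ξ₁ / (1ξ₂) = 5.23 → ξ₁ = 5.23 ξ₂.
Substitute: (1·5.23 + 1) ξ₂ = 127.3 → ξ₂ = 20.44 kmol, ξ₁ = 106.9 kmol.
Outlet amounts (n = n₀ + Σ ν·ξ):
  E: 214 − 1(106.9) − 1(20.44) = 86.67
  C: 832 − 2(106.9) − 1(20.44) = 597.8
  B: 0 + 1(106.9) = 106.9
  A: 0 + 1(20.44) = 20.44

107 kmol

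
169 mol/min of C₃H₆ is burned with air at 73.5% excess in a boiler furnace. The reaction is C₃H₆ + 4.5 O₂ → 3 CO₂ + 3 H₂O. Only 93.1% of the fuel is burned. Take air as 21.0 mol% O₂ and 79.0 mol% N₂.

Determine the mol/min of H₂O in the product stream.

472 mol/min

Stoichiometric O₂ = 4.5 × 169 = 760.5 mol/min; O₂ fed = 760.5 × 1.735 = 1319 mol/min.
N₂ fed = 1319 × 79/21 = 4964 mol/min.
Fuel reacted = 0.931 × 169 → ξ = 157.3 mol/min.
Outlet (n = n₀ + ν ξ):
  C₃H₆: 169 − 1(157.3) = 11.66
  O₂: 1319 − 4.5(157.3) = 611.4
  N₂: 4964 (inert)
  CO₂: 0 + 3(157.3) = 472
  H₂O: 0 + 3(157.3) = 472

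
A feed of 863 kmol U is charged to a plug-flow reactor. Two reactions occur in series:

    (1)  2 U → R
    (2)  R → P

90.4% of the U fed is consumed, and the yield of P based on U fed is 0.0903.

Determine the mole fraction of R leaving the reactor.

Conversion of U: U consumed = 2ξ₁ = 0.904 × 863 → ξ₁ = 390.1 kmol.
Yield of P: 1ξ₂ / 863 = 0.0903 → ξ₂ = 77.93 kmol.
Outlet amounts (n = n₀ + Σ ν·ξ):
  U: 863 − 2(390.1) = 82.85
  R: 0 + 1(390.1) − 1(77.93) = 312.1
  P: 0 + 1(77.93) = 77.93
Total out = 472.9 kmol; y_R = 312.1 / 472.9 = 0.66.

0.66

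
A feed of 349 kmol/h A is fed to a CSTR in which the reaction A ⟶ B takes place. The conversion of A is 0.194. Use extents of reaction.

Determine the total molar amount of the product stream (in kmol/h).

349 kmol/h

A reacted = 0.194 × 349 = 67.71 kmol/h; ν_A = −1, so ξ = 67.71/1 = 67.71 kmol/h.
Outlet amounts (n = n₀ + ν ξ):
  A: 349 − 1(67.71) = 281.3
  B: 0 + 1(67.71) = 67.71
Total out = 281.3 + 67.71 = 349 kmol/h.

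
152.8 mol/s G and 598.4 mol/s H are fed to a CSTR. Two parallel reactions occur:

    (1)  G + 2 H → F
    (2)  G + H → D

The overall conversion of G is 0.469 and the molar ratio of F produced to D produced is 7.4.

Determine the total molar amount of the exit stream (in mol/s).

Conversion of G: G consumed = 0.469 × 152.8 = 71.66 mol/s = 1ξ₁ + 1ξ₂.
Selectivity: 1ξ₁ / (1ξ₂) = 7.4 → ξ₁ = 7.4 ξ₂.
Substitute: (1·7.4 + 1) ξ₂ = 71.66 → ξ₂ = 8.531 mol/s, ξ₁ = 63.13 mol/s.
Outlet amounts (n = n₀ + Σ ν·ξ):
  G: 152.8 − 1(63.13) − 1(8.531) = 81.14
  H: 598.4 − 2(63.13) − 1(8.531) = 463.6
  F: 0 + 1(63.13) = 63.13
  D: 0 + 1(8.531) = 8.531
Total out = 81.14 + 463.6 + 63.13 + 8.531 = 616.4 mol/s.

616 mol/s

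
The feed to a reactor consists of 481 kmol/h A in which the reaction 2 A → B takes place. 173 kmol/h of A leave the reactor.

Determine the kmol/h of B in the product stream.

154 kmol/h

For A: n = n₀ − 2ξ → 173 = 481 − 2ξ, giving ξ = 154 kmol/h.
Outlet amounts (n = n₀ + ν ξ):
  A: 481 − 2(154) = 173
  B: 0 + 1(154) = 154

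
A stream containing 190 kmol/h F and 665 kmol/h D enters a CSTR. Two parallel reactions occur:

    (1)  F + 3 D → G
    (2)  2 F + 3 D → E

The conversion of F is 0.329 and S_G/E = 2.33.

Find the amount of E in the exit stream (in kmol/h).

14.4 kmol/h

Conversion of F: F consumed = 0.329 × 190 = 62.51 kmol/h = 1ξ₁ + 2ξ₂.
Selectivity: 1ξ₁ / (1ξ₂) = 2.33 → ξ₁ = 2.33 ξ₂.
Substitute: (1·2.33 + 2) ξ₂ = 62.51 → ξ₂ = 14.44 kmol/h, ξ₁ = 33.64 kmol/h.
Outlet amounts (n = n₀ + Σ ν·ξ):
  F: 190 − 1(33.64) − 2(14.44) = 127.5
  D: 665 − 3(33.64) − 3(14.44) = 520.8
  G: 0 + 1(33.64) = 33.64
  E: 0 + 1(14.44) = 14.44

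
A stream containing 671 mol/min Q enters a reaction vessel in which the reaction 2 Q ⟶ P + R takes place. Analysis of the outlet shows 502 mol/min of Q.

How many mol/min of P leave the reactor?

For Q: n = n₀ − 2ξ → 502 = 671 − 2ξ, giving ξ = 84.5 mol/min.
Outlet amounts (n = n₀ + ν ξ):
  Q: 671 − 2(84.5) = 502
  P: 0 + 1(84.5) = 84.5
  R: 0 + 1(84.5) = 84.5

84.5 mol/min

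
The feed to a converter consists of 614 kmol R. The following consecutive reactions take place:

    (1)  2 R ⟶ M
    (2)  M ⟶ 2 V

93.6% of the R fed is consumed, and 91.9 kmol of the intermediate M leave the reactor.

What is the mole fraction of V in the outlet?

Conversion of R: R consumed = 2ξ₁ = 0.936 × 614 → ξ₁ = 287.4 kmol.
M balance: n_M = 0 + 1ξ₁ − 1ξ₂ = 91.9 → ξ₂ = (1·287.4 − 91.9)/1 = 195.5 kmol.
Outlet amounts (n = n₀ + Σ ν·ξ):
  R: 614 − 2(287.4) = 39.3
  M: 0 + 1(287.4) − 1(195.5) = 91.9
  V: 0 + 2(195.5) = 390.9
Total out = 522.1 kmol; y_V = 390.9 / 522.1 = 0.7487.

0.749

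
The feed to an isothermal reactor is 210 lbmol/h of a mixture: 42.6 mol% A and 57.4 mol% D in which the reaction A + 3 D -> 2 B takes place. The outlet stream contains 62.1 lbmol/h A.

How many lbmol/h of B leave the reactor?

For A: n = n₀ − 1ξ → 62.1 = 89.46 − 1ξ, giving ξ = 27.36 lbmol/h.
Outlet amounts (n = n₀ + ν ξ):
  A: 89.46 − 1(27.36) = 62.1
  D: 120.5 − 3(27.36) = 38.46
  B: 0 + 2(27.36) = 54.72

54.7 lbmol/h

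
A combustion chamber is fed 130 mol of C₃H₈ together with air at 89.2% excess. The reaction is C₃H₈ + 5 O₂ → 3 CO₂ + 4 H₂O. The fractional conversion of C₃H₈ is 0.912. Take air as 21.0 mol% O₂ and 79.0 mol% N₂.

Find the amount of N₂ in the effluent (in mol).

4630 mol

Stoichiometric O₂ = 5 × 130 = 650 mol; O₂ fed = 650 × 1.892 = 1230 mol.
N₂ fed = 1230 × 79/21 = 4626 mol.
Fuel reacted = 0.912 × 130 → ξ = 118.6 mol.
Outlet (n = n₀ + ν ξ):
  C₃H₈: 130 − 1(118.6) = 11.44
  O₂: 1230 − 5(118.6) = 637
  N₂: 4626 (inert)
  CO₂: 0 + 3(118.6) = 355.7
  H₂O: 0 + 4(118.6) = 474.2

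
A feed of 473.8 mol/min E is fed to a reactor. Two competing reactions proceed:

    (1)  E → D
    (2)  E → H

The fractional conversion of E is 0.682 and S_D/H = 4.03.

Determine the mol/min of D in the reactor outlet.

259 mol/min

Conversion of E: E consumed = 0.682 × 473.8 = 323.1 mol/min = 1ξ₁ + 1ξ₂.
Selectivity: 1ξ₁ / (1ξ₂) = 4.03 → ξ₁ = 4.03 ξ₂.
Substitute: (1·4.03 + 1) ξ₂ = 323.1 → ξ₂ = 64.24 mol/min, ξ₁ = 258.9 mol/min.
Outlet amounts (n = n₀ + Σ ν·ξ):
  E: 473.8 − 1(258.9) − 1(64.24) = 150.7
  D: 0 + 1(258.9) = 258.9
  H: 0 + 1(64.24) = 64.24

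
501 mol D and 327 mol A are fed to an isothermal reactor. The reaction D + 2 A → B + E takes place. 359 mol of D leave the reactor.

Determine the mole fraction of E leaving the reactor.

0.207

For D: n = n₀ − 1ξ → 359 = 501 − 1ξ, giving ξ = 142 mol.
Outlet amounts (n = n₀ + ν ξ):
  D: 501 − 1(142) = 359
  A: 327 − 2(142) = 43
  B: 0 + 1(142) = 142
  E: 0 + 1(142) = 142
Total out = 686 mol; y_E = 142 / 686 = 0.207.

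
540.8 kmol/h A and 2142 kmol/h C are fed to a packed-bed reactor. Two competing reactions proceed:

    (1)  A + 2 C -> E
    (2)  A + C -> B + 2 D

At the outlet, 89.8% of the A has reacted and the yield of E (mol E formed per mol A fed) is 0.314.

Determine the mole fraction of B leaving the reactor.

0.119

Yield of E: 1ξ₁ / 540.8 = 0.314 → ξ₁ = 169.8 kmol/h.
Conversion of A: 1ξ₁ + 1ξ₂ = 0.898 × 540.8 = 485.6 → ξ₂ = 315.8 kmol/h.
Outlet amounts (n = n₀ + Σ ν·ξ):
  A: 540.8 − 1(169.8) − 1(315.8) = 55.16
  C: 2142 − 2(169.8) − 1(315.8) = 1487
  E: 0 + 1(169.8) = 169.8
  B: 0 + 1(315.8) = 315.8
  D: 0 + 2(315.8) = 631.7
Total out = 2659 kmol/h; y_B = 315.8 / 2659 = 0.1188.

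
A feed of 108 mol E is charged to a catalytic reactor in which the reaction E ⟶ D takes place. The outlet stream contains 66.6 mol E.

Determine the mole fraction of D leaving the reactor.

0.383

For E: n = n₀ − 1ξ → 66.6 = 108 − 1ξ, giving ξ = 41.4 mol.
Outlet amounts (n = n₀ + ν ξ):
  E: 108 − 1(41.4) = 66.6
  D: 0 + 1(41.4) = 41.4
Total out = 108 mol; y_D = 41.4 / 108 = 0.3833.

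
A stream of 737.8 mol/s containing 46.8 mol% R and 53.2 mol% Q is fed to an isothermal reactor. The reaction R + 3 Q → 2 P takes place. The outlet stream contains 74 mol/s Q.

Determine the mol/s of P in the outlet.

For Q: n = n₀ − 3ξ → 74 = 392.5 − 3ξ, giving ξ = 106.2 mol/s.
Outlet amounts (n = n₀ + ν ξ):
  R: 345.3 − 1(106.2) = 239.1
  Q: 392.5 − 3(106.2) = 74
  P: 0 + 2(106.2) = 212.3

212 mol/s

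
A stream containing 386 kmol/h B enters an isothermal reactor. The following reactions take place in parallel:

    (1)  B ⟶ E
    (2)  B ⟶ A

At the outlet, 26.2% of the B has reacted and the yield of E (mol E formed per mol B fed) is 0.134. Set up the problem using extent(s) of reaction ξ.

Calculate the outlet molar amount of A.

49.4 kmol/h

Yield of E: 1ξ₁ / 386 = 0.134 → ξ₁ = 51.72 kmol/h.
Conversion of B: 1ξ₁ + 1ξ₂ = 0.262 × 386 = 101.1 → ξ₂ = 49.41 kmol/h.
Outlet amounts (n = n₀ + Σ ν·ξ):
  B: 386 − 1(51.72) − 1(49.41) = 284.9
  E: 0 + 1(51.72) = 51.72
  A: 0 + 1(49.41) = 49.41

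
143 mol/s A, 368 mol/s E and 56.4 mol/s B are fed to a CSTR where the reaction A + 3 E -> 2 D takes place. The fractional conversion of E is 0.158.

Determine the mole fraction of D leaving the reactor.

0.0733

E reacted = 0.158 × 368 = 58.14 mol/s; ν_E = −3, so ξ = 58.14/3 = 19.38 mol/s.
Outlet amounts (n = n₀ + ν ξ):
  A: 143 − 1(19.38) = 123.6
  E: 368 − 3(19.38) = 309.9
  D: 0 + 2(19.38) = 38.76
  B: 56.4 (inert)
Total out = 528.6 mol/s; y_D = 38.76 / 528.6 = 0.07333.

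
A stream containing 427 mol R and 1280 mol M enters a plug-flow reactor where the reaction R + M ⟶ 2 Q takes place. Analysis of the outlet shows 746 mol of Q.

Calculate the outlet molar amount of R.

54 mol

For Q: n = n₀ + 2ξ → 746 = 0 + 2ξ, giving ξ = 373 mol.
Outlet amounts (n = n₀ + ν ξ):
  R: 427 − 1(373) = 54
  M: 1280 − 1(373) = 907
  Q: 0 + 2(373) = 746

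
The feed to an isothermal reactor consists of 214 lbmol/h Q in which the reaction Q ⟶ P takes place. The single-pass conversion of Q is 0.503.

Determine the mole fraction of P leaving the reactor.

0.503

Q reacted = 0.503 × 214 = 107.6 lbmol/h; ν_Q = −1, so ξ = 107.6/1 = 107.6 lbmol/h.
Outlet amounts (n = n₀ + ν ξ):
  Q: 214 − 1(107.6) = 106.4
  P: 0 + 1(107.6) = 107.6
Total out = 214 lbmol/h; y_P = 107.6 / 214 = 0.503.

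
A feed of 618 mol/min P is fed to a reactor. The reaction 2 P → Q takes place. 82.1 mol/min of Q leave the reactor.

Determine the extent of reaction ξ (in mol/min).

ξ = 82.1 mol/min

For Q: n = n₀ + 1ξ → 82.1 = 0 + 1ξ, giving ξ = 82.1 mol/min.
Outlet amounts (n = n₀ + ν ξ):
  P: 618 − 2(82.1) = 453.8
  Q: 0 + 1(82.1) = 82.1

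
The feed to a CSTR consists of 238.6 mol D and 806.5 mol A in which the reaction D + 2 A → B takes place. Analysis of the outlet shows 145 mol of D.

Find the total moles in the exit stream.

For D: n = n₀ − 1ξ → 145 = 238.6 − 1ξ, giving ξ = 93.6 mol.
Outlet amounts (n = n₀ + ν ξ):
  D: 238.6 − 1(93.6) = 145
  A: 806.5 − 2(93.6) = 619.3
  B: 0 + 1(93.6) = 93.6
Total out = 145 + 619.3 + 93.6 = 857.9 mol.

858 mol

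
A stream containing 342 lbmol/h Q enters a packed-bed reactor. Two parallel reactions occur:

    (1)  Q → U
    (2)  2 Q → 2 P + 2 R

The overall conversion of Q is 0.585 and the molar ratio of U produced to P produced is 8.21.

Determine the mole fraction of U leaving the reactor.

Conversion of Q: Q consumed = 0.585 × 342 = 200.1 lbmol/h = 1ξ₁ + 2ξ₂.
Selectivity: 1ξ₁ / (2ξ₂) = 8.21 → ξ₁ = 16.42 ξ₂.
Substitute: (1·16.42 + 2) ξ₂ = 200.1 → ξ₂ = 10.86 lbmol/h, ξ₁ = 178.3 lbmol/h.
Outlet amounts (n = n₀ + Σ ν·ξ):
  Q: 342 − 1(178.3) − 2(10.86) = 141.9
  U: 0 + 1(178.3) = 178.3
  P: 0 + 2(10.86) = 21.72
  R: 0 + 2(10.86) = 21.72
Total out = 363.7 lbmol/h; y_U = 178.3 / 363.7 = 0.4903.

0.49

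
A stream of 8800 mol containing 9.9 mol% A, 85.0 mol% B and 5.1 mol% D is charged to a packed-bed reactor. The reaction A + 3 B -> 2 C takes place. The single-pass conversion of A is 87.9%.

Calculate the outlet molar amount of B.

A reacted = 0.879 × 871.2 = 765.8 mol; ν_A = −1, so ξ = 765.8/1 = 765.8 mol.
Outlet amounts (n = n₀ + ν ξ):
  A: 871.2 − 1(765.8) = 105.4
  B: 7480 − 3(765.8) = 5183
  C: 0 + 2(765.8) = 1532
  D: 448.8 (inert)

5180 mol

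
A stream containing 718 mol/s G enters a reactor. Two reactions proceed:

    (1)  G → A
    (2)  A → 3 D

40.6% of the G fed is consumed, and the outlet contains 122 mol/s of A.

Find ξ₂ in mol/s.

Conversion of G: G consumed = 1ξ₁ = 0.406 × 718 → ξ₁ = 291.5 mol/s.
A balance: n_A = 0 + 1ξ₁ − 1ξ₂ = 122 → ξ₂ = (1·291.5 − 122)/1 = 169.5 mol/s.
Outlet amounts (n = n₀ + Σ ν·ξ):
  G: 718 − 1(291.5) = 426.5
  A: 0 + 1(291.5) − 1(169.5) = 122
  D: 0 + 3(169.5) = 508.5

ξ₂ = 170 mol/s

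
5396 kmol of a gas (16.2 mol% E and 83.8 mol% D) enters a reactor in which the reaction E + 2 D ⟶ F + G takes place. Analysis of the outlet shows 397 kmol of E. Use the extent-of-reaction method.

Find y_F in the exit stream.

For E: n = n₀ − 1ξ → 397 = 874.2 − 1ξ, giving ξ = 477.2 kmol.
Outlet amounts (n = n₀ + ν ξ):
  E: 874.2 − 1(477.2) = 397
  D: 4522 − 2(477.2) = 3568
  F: 0 + 1(477.2) = 477.2
  G: 0 + 1(477.2) = 477.2
Total out = 4919 kmol; y_F = 477.2 / 4919 = 0.097.

0.097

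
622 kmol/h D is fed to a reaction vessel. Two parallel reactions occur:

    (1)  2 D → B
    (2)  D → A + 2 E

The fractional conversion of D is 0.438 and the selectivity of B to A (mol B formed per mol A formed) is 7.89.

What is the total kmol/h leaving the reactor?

526 kmol/h

Conversion of D: D consumed = 0.438 × 622 = 272.4 kmol/h = 2ξ₁ + 1ξ₂.
Selectivity: 1ξ₁ / (1ξ₂) = 7.89 → ξ₁ = 7.89 ξ₂.
Substitute: (2·7.89 + 1) ξ₂ = 272.4 → ξ₂ = 16.24 kmol/h, ξ₁ = 128.1 kmol/h.
Outlet amounts (n = n₀ + Σ ν·ξ):
  D: 622 − 2(128.1) − 1(16.24) = 349.6
  B: 0 + 1(128.1) = 128.1
  A: 0 + 1(16.24) = 16.24
  E: 0 + 2(16.24) = 32.47
Total out = 349.6 + 128.1 + 16.24 + 32.47 = 526.4 kmol/h.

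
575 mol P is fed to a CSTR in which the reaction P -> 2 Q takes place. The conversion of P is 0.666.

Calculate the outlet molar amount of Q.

P reacted = 0.666 × 575 = 383 mol; ν_P = −1, so ξ = 383/1 = 383 mol.
Outlet amounts (n = n₀ + ν ξ):
  P: 575 − 1(383) = 192
  Q: 0 + 2(383) = 765.9

766 mol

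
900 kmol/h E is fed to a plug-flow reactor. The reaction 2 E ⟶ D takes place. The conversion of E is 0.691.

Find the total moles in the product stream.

589 kmol/h

E reacted = 0.691 × 900 = 621.9 kmol/h; ν_E = −2, so ξ = 621.9/2 = 310.9 kmol/h.
Outlet amounts (n = n₀ + ν ξ):
  E: 900 − 2(310.9) = 278.1
  D: 0 + 1(310.9) = 310.9
Total out = 278.1 + 310.9 = 589 kmol/h.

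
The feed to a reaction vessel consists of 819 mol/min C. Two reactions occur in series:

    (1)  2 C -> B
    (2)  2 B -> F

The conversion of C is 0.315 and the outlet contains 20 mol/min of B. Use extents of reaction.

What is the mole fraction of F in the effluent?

0.0858

Conversion of C: C consumed = 2ξ₁ = 0.315 × 819 → ξ₁ = 129 mol/min.
B balance: n_B = 0 + 1ξ₁ − 2ξ₂ = 20 → ξ₂ = (1·129 − 20)/2 = 54.5 mol/min.
Outlet amounts (n = n₀ + Σ ν·ξ):
  C: 819 − 2(129) = 561
  B: 0 + 1(129) − 2(54.5) = 20
  F: 0 + 1(54.5) = 54.5
Total out = 635.5 mol/min; y_F = 54.5 / 635.5 = 0.08575.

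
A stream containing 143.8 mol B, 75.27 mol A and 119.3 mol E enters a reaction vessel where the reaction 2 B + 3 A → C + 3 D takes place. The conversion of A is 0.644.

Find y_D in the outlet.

A reacted = 0.644 × 75.27 = 48.47 mol; ν_A = −3, so ξ = 48.47/3 = 16.16 mol.
Outlet amounts (n = n₀ + ν ξ):
  B: 143.8 − 2(16.16) = 111.5
  A: 75.27 − 3(16.16) = 26.8
  C: 0 + 1(16.16) = 16.16
  D: 0 + 3(16.16) = 48.47
  E: 119.3 (inert)
Total out = 322.2 mol; y_D = 48.47 / 322.2 = 0.1504.

0.15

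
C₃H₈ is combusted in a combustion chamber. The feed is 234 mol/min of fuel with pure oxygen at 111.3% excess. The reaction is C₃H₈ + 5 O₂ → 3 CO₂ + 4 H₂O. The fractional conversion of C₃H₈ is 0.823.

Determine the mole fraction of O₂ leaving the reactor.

Stoichiometric O₂ = 5 × 234 = 1170 mol/min; O₂ fed = 1170 × 2.113 = 2472 mol/min.
Fuel reacted = 0.823 × 234 → ξ = 192.6 mol/min.
Outlet (n = n₀ + ν ξ):
  C₃H₈: 234 − 1(192.6) = 41.42
  O₂: 2472 − 5(192.6) = 1509
  CO₂: 0 + 3(192.6) = 577.7
  H₂O: 0 + 4(192.6) = 770.3
Total out = 2899 mol/min; y_O₂ = 1509 / 2899 = 0.5207.

0.521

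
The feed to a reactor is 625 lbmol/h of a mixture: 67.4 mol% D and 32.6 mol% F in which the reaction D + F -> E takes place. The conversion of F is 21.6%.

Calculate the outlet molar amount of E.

44 lbmol/h

F reacted = 0.216 × 203.8 = 44.01 lbmol/h; ν_F = −1, so ξ = 44.01/1 = 44.01 lbmol/h.
Outlet amounts (n = n₀ + ν ξ):
  D: 421.2 − 1(44.01) = 377.2
  F: 203.8 − 1(44.01) = 159.7
  E: 0 + 1(44.01) = 44.01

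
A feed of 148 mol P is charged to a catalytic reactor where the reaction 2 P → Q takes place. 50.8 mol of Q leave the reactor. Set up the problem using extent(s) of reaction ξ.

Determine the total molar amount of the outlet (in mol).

For Q: n = n₀ + 1ξ → 50.8 = 0 + 1ξ, giving ξ = 50.8 mol.
Outlet amounts (n = n₀ + ν ξ):
  P: 148 − 2(50.8) = 46.4
  Q: 0 + 1(50.8) = 50.8
Total out = 46.4 + 50.8 = 97.2 mol.

97.2 mol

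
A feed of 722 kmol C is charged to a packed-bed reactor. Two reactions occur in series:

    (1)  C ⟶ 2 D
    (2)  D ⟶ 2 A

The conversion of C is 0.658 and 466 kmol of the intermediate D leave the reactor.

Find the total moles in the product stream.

Conversion of C: C consumed = 1ξ₁ = 0.658 × 722 → ξ₁ = 475.1 kmol.
D balance: n_D = 0 + 2ξ₁ − 1ξ₂ = 466 → ξ₂ = (2·475.1 − 466)/1 = 484.2 kmol.
Outlet amounts (n = n₀ + Σ ν·ξ):
  C: 722 − 1(475.1) = 246.9
  D: 0 + 2(475.1) − 1(484.2) = 466
  A: 0 + 2(484.2) = 968.3
Total out = 246.9 + 466 + 968.3 = 1681 kmol.

1680 kmol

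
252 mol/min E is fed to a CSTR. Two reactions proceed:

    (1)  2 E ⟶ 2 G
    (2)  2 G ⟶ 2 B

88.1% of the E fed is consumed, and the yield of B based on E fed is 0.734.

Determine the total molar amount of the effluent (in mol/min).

252 mol/min

Conversion of E: E consumed = 2ξ₁ = 0.881 × 252 → ξ₁ = 111 mol/min.
Yield of B: 2ξ₂ / 252 = 0.734 → ξ₂ = 92.48 mol/min.
Outlet amounts (n = n₀ + Σ ν·ξ):
  E: 252 − 2(111) = 29.99
  G: 0 + 2(111) − 2(92.48) = 37.04
  B: 0 + 2(92.48) = 185
Total out = 29.99 + 37.04 + 185 = 252 mol/min.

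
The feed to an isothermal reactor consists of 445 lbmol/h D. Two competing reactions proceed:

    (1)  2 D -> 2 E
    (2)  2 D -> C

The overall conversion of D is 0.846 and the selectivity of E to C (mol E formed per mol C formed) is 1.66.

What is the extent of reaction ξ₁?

ξ₁ = 85.4 lbmol/h

Conversion of D: D consumed = 0.846 × 445 = 376.5 lbmol/h = 2ξ₁ + 2ξ₂.
Selectivity: 2ξ₁ / (1ξ₂) = 1.66 → ξ₁ = 0.83 ξ₂.
Substitute: (2·0.83 + 2) ξ₂ = 376.5 → ξ₂ = 102.9 lbmol/h, ξ₁ = 85.37 lbmol/h.
Outlet amounts (n = n₀ + Σ ν·ξ):
  D: 445 − 2(85.37) − 2(102.9) = 68.53
  E: 0 + 2(85.37) = 170.7
  C: 0 + 1(102.9) = 102.9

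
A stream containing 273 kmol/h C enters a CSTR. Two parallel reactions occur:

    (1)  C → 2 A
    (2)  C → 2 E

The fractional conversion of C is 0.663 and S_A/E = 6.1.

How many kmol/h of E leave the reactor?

51 kmol/h

Conversion of C: C consumed = 0.663 × 273 = 181 kmol/h = 1ξ₁ + 1ξ₂.
Selectivity: 2ξ₁ / (2ξ₂) = 6.1 → ξ₁ = 6.1 ξ₂.
Substitute: (1·6.1 + 1) ξ₂ = 181 → ξ₂ = 25.49 kmol/h, ξ₁ = 155.5 kmol/h.
Outlet amounts (n = n₀ + Σ ν·ξ):
  C: 273 − 1(155.5) − 1(25.49) = 92
  A: 0 + 2(155.5) = 311
  E: 0 + 2(25.49) = 50.99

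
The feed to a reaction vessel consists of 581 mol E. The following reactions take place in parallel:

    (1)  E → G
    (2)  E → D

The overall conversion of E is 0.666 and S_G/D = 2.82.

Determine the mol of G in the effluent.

286 mol

Conversion of E: E consumed = 0.666 × 581 = 386.9 mol = 1ξ₁ + 1ξ₂.
Selectivity: 1ξ₁ / (1ξ₂) = 2.82 → ξ₁ = 2.82 ξ₂.
Substitute: (1·2.82 + 1) ξ₂ = 386.9 → ξ₂ = 101.3 mol, ξ₁ = 285.7 mol.
Outlet amounts (n = n₀ + Σ ν·ξ):
  E: 581 − 1(285.7) − 1(101.3) = 194.1
  G: 0 + 1(285.7) = 285.7
  D: 0 + 1(101.3) = 101.3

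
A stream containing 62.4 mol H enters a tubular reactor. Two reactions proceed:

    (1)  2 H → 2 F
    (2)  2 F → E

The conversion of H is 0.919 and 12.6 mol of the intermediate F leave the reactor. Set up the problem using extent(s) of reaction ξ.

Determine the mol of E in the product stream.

Conversion of H: H consumed = 2ξ₁ = 0.919 × 62.4 → ξ₁ = 28.67 mol.
F balance: n_F = 0 + 2ξ₁ − 2ξ₂ = 12.6 → ξ₂ = (2·28.67 − 12.6)/2 = 22.37 mol.
Outlet amounts (n = n₀ + Σ ν·ξ):
  H: 62.4 − 2(28.67) = 5.054
  F: 0 + 2(28.67) − 2(22.37) = 12.6
  E: 0 + 1(22.37) = 22.37

22.4 mol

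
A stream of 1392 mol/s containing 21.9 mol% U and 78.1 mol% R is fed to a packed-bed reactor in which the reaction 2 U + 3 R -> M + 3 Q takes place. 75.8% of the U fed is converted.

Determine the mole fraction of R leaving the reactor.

U reacted = 0.758 × 304.8 = 231.1 mol/s; ν_U = −2, so ξ = 231.1/2 = 115.5 mol/s.
Outlet amounts (n = n₀ + ν ξ):
  U: 304.8 − 2(115.5) = 73.77
  R: 1087 − 3(115.5) = 740.5
  M: 0 + 1(115.5) = 115.5
  Q: 0 + 3(115.5) = 346.6
Total out = 1276 mol/s; y_R = 740.5 / 1276 = 0.5802.

0.58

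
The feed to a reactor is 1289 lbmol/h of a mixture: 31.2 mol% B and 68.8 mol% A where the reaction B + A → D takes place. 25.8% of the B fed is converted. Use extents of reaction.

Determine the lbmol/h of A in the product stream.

783 lbmol/h

B reacted = 0.258 × 402.2 = 103.8 lbmol/h; ν_B = −1, so ξ = 103.8/1 = 103.8 lbmol/h.
Outlet amounts (n = n₀ + ν ξ):
  B: 402.2 − 1(103.8) = 298.4
  A: 886.8 − 1(103.8) = 783.1
  D: 0 + 1(103.8) = 103.8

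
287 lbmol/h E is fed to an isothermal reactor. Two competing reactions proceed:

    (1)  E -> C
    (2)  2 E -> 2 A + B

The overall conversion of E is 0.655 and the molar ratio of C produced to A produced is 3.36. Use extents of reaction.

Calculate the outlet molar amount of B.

21.6 lbmol/h

Conversion of E: E consumed = 0.655 × 287 = 188 lbmol/h = 1ξ₁ + 2ξ₂.
Selectivity: 1ξ₁ / (2ξ₂) = 3.36 → ξ₁ = 6.72 ξ₂.
Substitute: (1·6.72 + 2) ξ₂ = 188 → ξ₂ = 21.56 lbmol/h, ξ₁ = 144.9 lbmol/h.
Outlet amounts (n = n₀ + Σ ν·ξ):
  E: 287 − 1(144.9) − 2(21.56) = 99.01
  C: 0 + 1(144.9) = 144.9
  A: 0 + 2(21.56) = 43.12
  B: 0 + 1(21.56) = 21.56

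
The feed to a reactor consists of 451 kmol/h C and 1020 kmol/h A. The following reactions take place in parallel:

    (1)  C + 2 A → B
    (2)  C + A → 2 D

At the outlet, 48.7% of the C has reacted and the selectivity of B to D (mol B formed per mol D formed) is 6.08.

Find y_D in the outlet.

Conversion of C: C consumed = 0.487 × 451 = 219.6 kmol/h = 1ξ₁ + 1ξ₂.
Selectivity: 1ξ₁ / (2ξ₂) = 6.08 → ξ₁ = 12.16 ξ₂.
Substitute: (1·12.16 + 1) ξ₂ = 219.6 → ξ₂ = 16.69 kmol/h, ξ₁ = 202.9 kmol/h.
Outlet amounts (n = n₀ + Σ ν·ξ):
  C: 451 − 1(202.9) − 1(16.69) = 231.4
  A: 1020 − 2(202.9) − 1(16.69) = 597.4
  B: 0 + 1(202.9) = 202.9
  D: 0 + 2(16.69) = 33.38
Total out = 1065 kmol/h; y_D = 33.38 / 1065 = 0.03134.

0.0313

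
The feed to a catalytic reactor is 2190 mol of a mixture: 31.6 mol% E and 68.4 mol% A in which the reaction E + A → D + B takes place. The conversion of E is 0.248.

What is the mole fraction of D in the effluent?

E reacted = 0.248 × 692 = 171.6 mol; ν_E = −1, so ξ = 171.6/1 = 171.6 mol.
Outlet amounts (n = n₀ + ν ξ):
  E: 692 − 1(171.6) = 520.4
  A: 1498 − 1(171.6) = 1326
  D: 0 + 1(171.6) = 171.6
  B: 0 + 1(171.6) = 171.6
Total out = 2190 mol; y_D = 171.6 / 2190 = 0.07837.

0.0784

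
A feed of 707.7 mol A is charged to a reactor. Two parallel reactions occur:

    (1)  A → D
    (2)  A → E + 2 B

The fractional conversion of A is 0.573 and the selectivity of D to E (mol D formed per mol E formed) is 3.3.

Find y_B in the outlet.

0.21

Conversion of A: A consumed = 0.573 × 707.7 = 405.5 mol = 1ξ₁ + 1ξ₂.
Selectivity: 1ξ₁ / (1ξ₂) = 3.3 → ξ₁ = 3.3 ξ₂.
Substitute: (1·3.3 + 1) ξ₂ = 405.5 → ξ₂ = 94.31 mol, ξ₁ = 311.2 mol.
Outlet amounts (n = n₀ + Σ ν·ξ):
  A: 707.7 − 1(311.2) − 1(94.31) = 302.2
  D: 0 + 1(311.2) = 311.2
  E: 0 + 1(94.31) = 94.31
  B: 0 + 2(94.31) = 188.6
Total out = 896.3 mol; y_B = 188.6 / 896.3 = 0.2104.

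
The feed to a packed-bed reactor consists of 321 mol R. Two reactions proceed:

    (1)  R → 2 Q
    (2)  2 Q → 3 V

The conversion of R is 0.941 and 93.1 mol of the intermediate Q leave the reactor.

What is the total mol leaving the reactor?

Conversion of R: R consumed = 1ξ₁ = 0.941 × 321 → ξ₁ = 302.1 mol.
Q balance: n_Q = 0 + 2ξ₁ − 2ξ₂ = 93.1 → ξ₂ = (2·302.1 − 93.1)/2 = 255.5 mol.
Outlet amounts (n = n₀ + Σ ν·ξ):
  R: 321 − 1(302.1) = 18.94
  Q: 0 + 2(302.1) − 2(255.5) = 93.1
  V: 0 + 3(255.5) = 766.5
Total out = 18.94 + 93.1 + 766.5 = 878.6 mol.

879 mol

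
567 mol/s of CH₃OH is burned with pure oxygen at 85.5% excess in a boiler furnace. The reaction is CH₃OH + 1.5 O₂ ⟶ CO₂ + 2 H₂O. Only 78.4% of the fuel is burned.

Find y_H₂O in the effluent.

Stoichiometric O₂ = 1.5 × 567 = 850.5 mol/s; O₂ fed = 850.5 × 1.855 = 1578 mol/s.
Fuel reacted = 0.784 × 567 → ξ = 444.5 mol/s.
Outlet (n = n₀ + ν ξ):
  CH₃OH: 567 − 1(444.5) = 122.5
  O₂: 1578 − 1.5(444.5) = 910.9
  CO₂: 0 + 1(444.5) = 444.5
  H₂O: 0 + 2(444.5) = 889.1
Total out = 2367 mol/s; y_H₂O = 889.1 / 2367 = 0.3756.

0.376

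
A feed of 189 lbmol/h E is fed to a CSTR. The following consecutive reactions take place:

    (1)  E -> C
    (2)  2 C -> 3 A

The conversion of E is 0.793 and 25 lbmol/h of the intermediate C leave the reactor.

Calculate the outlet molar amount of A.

187 lbmol/h

Conversion of E: E consumed = 1ξ₁ = 0.793 × 189 → ξ₁ = 149.9 lbmol/h.
C balance: n_C = 0 + 1ξ₁ − 2ξ₂ = 25 → ξ₂ = (1·149.9 − 25)/2 = 62.44 lbmol/h.
Outlet amounts (n = n₀ + Σ ν·ξ):
  E: 189 − 1(149.9) = 39.12
  C: 0 + 1(149.9) − 2(62.44) = 25
  A: 0 + 3(62.44) = 187.3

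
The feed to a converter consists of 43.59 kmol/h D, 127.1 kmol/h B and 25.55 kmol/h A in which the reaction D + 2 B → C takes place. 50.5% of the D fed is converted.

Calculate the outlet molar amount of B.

83.1 kmol/h

D reacted = 0.505 × 43.59 = 22.01 kmol/h; ν_D = −1, so ξ = 22.01/1 = 22.01 kmol/h.
Outlet amounts (n = n₀ + ν ξ):
  D: 43.59 − 1(22.01) = 21.58
  B: 127.1 − 2(22.01) = 83.07
  C: 0 + 1(22.01) = 22.01
  A: 25.55 (inert)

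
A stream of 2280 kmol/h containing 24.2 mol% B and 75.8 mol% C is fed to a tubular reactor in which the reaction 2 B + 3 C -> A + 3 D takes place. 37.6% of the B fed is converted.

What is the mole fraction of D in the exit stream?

0.143

B reacted = 0.376 × 551.8 = 207.5 kmol/h; ν_B = −2, so ξ = 207.5/2 = 103.7 kmol/h.
Outlet amounts (n = n₀ + ν ξ):
  B: 551.8 − 2(103.7) = 344.3
  C: 1728 − 3(103.7) = 1417
  A: 0 + 1(103.7) = 103.7
  D: 0 + 3(103.7) = 311.2
Total out = 2176 kmol/h; y_D = 311.2 / 2176 = 0.143.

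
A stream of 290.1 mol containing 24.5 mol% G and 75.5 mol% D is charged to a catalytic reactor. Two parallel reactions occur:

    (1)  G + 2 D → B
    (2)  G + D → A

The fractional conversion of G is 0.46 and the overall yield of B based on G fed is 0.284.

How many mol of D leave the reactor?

Yield of B: 1ξ₁ / 71.07 = 0.284 → ξ₁ = 20.19 mol.
Conversion of G: 1ξ₁ + 1ξ₂ = 0.46 × 71.07 = 32.69 → ξ₂ = 12.51 mol.
Outlet amounts (n = n₀ + Σ ν·ξ):
  G: 71.07 − 1(20.19) − 1(12.51) = 38.38
  D: 219 − 2(20.19) − 1(12.51) = 166.1
  B: 0 + 1(20.19) = 20.19
  A: 0 + 1(12.51) = 12.51

166 mol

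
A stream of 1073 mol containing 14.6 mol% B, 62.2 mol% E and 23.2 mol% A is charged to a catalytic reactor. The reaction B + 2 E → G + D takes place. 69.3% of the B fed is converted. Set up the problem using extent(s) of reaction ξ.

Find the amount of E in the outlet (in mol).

B reacted = 0.693 × 156.7 = 108.6 mol; ν_B = −1, so ξ = 108.6/1 = 108.6 mol.
Outlet amounts (n = n₀ + ν ξ):
  B: 156.7 − 1(108.6) = 48.09
  E: 667.4 − 2(108.6) = 450.3
  G: 0 + 1(108.6) = 108.6
  D: 0 + 1(108.6) = 108.6
  A: 248.9 (inert)

450 mol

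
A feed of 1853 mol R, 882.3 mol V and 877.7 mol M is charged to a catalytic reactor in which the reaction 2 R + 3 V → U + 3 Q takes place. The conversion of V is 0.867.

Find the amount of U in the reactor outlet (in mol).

255 mol

V reacted = 0.867 × 882.3 = 765 mol; ν_V = −3, so ξ = 765/3 = 255 mol.
Outlet amounts (n = n₀ + ν ξ):
  R: 1853 − 2(255) = 1343
  V: 882.3 − 3(255) = 117.3
  U: 0 + 1(255) = 255
  Q: 0 + 3(255) = 765
  M: 877.7 (inert)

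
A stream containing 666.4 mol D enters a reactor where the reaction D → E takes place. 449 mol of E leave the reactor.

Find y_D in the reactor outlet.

0.326

For E: n = n₀ + 1ξ → 449 = 0 + 1ξ, giving ξ = 449 mol.
Outlet amounts (n = n₀ + ν ξ):
  D: 666.4 − 1(449) = 217.4
  E: 0 + 1(449) = 449
Total out = 666.4 mol; y_D = 217.4 / 666.4 = 0.3262.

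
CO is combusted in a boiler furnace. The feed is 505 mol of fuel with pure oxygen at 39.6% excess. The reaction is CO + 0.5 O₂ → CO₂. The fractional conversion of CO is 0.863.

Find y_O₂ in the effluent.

Stoichiometric O₂ = 0.5 × 505 = 252.5 mol; O₂ fed = 252.5 × 1.396 = 352.5 mol.
Fuel reacted = 0.863 × 505 → ξ = 435.8 mol.
Outlet (n = n₀ + ν ξ):
  CO: 505 − 1(435.8) = 69.19
  O₂: 352.5 − 0.5(435.8) = 134.6
  CO₂: 0 + 1(435.8) = 435.8
Total out = 639.6 mol; y_O₂ = 134.6 / 639.6 = 0.2104.

0.21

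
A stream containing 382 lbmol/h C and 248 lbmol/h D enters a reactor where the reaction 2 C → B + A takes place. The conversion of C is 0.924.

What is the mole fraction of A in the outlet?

0.28

C reacted = 0.924 × 382 = 353 lbmol/h; ν_C = −2, so ξ = 353/2 = 176.5 lbmol/h.
Outlet amounts (n = n₀ + ν ξ):
  C: 382 − 2(176.5) = 29.03
  B: 0 + 1(176.5) = 176.5
  A: 0 + 1(176.5) = 176.5
  D: 248 (inert)
Total out = 630 lbmol/h; y_A = 176.5 / 630 = 0.2801.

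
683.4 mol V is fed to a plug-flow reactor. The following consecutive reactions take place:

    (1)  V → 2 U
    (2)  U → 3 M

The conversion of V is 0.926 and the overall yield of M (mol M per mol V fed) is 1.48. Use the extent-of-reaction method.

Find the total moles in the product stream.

Conversion of V: V consumed = 1ξ₁ = 0.926 × 683.4 → ξ₁ = 632.8 mol.
Yield of M: 3ξ₂ / 683.4 = 1.48 → ξ₂ = 337.1 mol.
Outlet amounts (n = n₀ + Σ ν·ξ):
  V: 683.4 − 1(632.8) = 50.57
  U: 0 + 2(632.8) − 1(337.1) = 928.5
  M: 0 + 3(337.1) = 1011
Total out = 50.57 + 928.5 + 1011 = 1991 mol.

1990 mol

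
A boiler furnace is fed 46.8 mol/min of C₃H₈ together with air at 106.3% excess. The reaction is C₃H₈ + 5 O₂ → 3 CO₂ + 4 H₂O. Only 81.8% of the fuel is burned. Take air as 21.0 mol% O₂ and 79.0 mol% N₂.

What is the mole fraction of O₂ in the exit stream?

0.122

Stoichiometric O₂ = 5 × 46.8 = 234 mol/min; O₂ fed = 234 × 2.063 = 482.7 mol/min.
N₂ fed = 482.7 × 79/21 = 1816 mol/min.
Fuel reacted = 0.818 × 46.8 → ξ = 38.28 mol/min.
Outlet (n = n₀ + ν ξ):
  C₃H₈: 46.8 − 1(38.28) = 8.518
  O₂: 482.7 − 5(38.28) = 291.3
  N₂: 1816 (inert)
  CO₂: 0 + 3(38.28) = 114.8
  H₂O: 0 + 4(38.28) = 153.1
Total out = 2384 mol/min; y_O₂ = 291.3 / 2384 = 0.1222.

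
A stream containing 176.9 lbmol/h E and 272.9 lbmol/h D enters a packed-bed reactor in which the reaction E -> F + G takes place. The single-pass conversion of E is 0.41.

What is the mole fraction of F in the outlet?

0.139

E reacted = 0.41 × 176.9 = 72.53 lbmol/h; ν_E = −1, so ξ = 72.53/1 = 72.53 lbmol/h.
Outlet amounts (n = n₀ + ν ξ):
  E: 176.9 − 1(72.53) = 104.4
  F: 0 + 1(72.53) = 72.53
  G: 0 + 1(72.53) = 72.53
  D: 272.9 (inert)
Total out = 522.3 lbmol/h; y_F = 72.53 / 522.3 = 0.1389.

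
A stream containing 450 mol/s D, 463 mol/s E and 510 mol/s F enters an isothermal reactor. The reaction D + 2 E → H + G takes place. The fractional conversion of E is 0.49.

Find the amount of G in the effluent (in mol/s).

E reacted = 0.49 × 463 = 226.9 mol/s; ν_E = −2, so ξ = 226.9/2 = 113.4 mol/s.
Outlet amounts (n = n₀ + ν ξ):
  D: 450 − 1(113.4) = 336.6
  E: 463 − 2(113.4) = 236.1
  H: 0 + 1(113.4) = 113.4
  G: 0 + 1(113.4) = 113.4
  F: 510 (inert)

113 mol/s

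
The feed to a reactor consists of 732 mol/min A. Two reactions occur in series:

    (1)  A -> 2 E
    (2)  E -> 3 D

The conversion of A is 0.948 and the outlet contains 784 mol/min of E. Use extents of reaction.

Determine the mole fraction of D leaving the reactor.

Conversion of A: A consumed = 1ξ₁ = 0.948 × 732 → ξ₁ = 693.9 mol/min.
E balance: n_E = 0 + 2ξ₁ − 1ξ₂ = 784 → ξ₂ = (2·693.9 − 784)/1 = 603.9 mol/min.
Outlet amounts (n = n₀ + Σ ν·ξ):
  A: 732 − 1(693.9) = 38.06
  E: 0 + 2(693.9) − 1(603.9) = 784
  D: 0 + 3(603.9) = 1812
Total out = 2634 mol/min; y_D = 1812 / 2634 = 0.6879.

0.688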